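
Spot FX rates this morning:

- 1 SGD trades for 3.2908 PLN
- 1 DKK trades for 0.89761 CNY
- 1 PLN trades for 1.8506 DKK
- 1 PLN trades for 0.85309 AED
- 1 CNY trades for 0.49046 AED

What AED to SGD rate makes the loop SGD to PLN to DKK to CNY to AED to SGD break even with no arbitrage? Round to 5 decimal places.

0.37299

Known legs of the cycle: 3.2908 × 1.8506 × 0.89761 × 0.49046 = 2.681052525847236688
For no arbitrage the full-cycle product must be 1, so the missing rate is 1 / 2.681052525847236688 ≈ 0.3729878.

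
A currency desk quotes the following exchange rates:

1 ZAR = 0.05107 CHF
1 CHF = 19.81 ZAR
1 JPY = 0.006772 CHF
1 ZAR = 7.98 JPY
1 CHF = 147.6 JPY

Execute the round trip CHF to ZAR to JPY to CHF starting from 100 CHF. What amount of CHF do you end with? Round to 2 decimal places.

100 CHF × 19.81 = 1981 ZAR
1981 ZAR × 7.98 = 15808.38 JPY
15808.38 JPY × 0.006772 = 107.05434936 CHF

107.05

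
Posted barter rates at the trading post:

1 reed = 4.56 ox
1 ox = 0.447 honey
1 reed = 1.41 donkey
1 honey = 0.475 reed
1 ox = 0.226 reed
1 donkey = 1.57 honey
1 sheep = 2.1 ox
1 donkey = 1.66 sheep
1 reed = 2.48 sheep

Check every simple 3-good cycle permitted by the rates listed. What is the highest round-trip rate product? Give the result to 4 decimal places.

1.1770

reed→sheep→ox→reed: 2.48 × 2.1 × 0.226 = 1.17701
reed→donkey→honey→reed: 1.41 × 1.57 × 0.475 = 1.05151
reed→ox→honey→reed: 4.56 × 0.447 × 0.475 = 0.96820
Maximum is reed→sheep→ox→reed at 1.1770; arbitrage exists.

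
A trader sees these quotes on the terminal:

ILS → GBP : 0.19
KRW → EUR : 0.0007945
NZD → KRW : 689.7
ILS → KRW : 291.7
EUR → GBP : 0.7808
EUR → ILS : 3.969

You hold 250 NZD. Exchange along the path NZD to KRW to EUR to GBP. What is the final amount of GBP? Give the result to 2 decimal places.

106.96

250 NZD × 689.7 = 172425 KRW
172425 KRW × 0.0007945 = 136.9916625 EUR
136.9916625 EUR × 0.7808 = 106.96309008 GBP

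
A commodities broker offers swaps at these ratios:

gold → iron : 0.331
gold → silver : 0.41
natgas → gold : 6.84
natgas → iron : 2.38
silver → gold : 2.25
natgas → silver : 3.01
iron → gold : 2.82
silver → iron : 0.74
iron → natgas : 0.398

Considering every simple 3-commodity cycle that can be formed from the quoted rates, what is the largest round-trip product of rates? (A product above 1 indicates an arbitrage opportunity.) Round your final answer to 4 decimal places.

0.9011

natgas→gold→iron→natgas: 6.84 × 0.331 × 0.398 = 0.90109
silver→iron→natgas→silver: 0.74 × 0.398 × 3.01 = 0.88651
silver→iron→gold→silver: 0.74 × 2.82 × 0.41 = 0.85559
Maximum is natgas→gold→iron→natgas at 0.9011; no arbitrage — every cycle loses value.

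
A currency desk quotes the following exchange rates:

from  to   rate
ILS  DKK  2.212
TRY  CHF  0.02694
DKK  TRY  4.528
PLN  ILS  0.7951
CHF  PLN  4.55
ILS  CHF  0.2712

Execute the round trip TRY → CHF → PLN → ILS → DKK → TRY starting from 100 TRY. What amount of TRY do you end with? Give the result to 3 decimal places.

97.616

100 TRY × 0.02694 = 2.694 CHF
2.694 CHF × 4.55 = 12.2577 PLN
12.2577 PLN × 0.7951 = 9.74609727 ILS
9.74609727 ILS × 2.212 = 21.55836716124 DKK
21.55836716124 DKK × 4.528 = 97.61628650609472 TRY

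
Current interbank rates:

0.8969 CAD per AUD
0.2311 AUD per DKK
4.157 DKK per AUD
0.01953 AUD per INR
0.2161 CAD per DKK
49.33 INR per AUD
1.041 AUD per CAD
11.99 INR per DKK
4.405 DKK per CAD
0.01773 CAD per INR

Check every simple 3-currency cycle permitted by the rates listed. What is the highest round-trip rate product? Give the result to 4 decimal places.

0.9734

DKK→INR→AUD→DKK: 11.99 × 0.01953 × 4.157 = 0.97342
DKK→INR→CAD→DKK: 11.99 × 0.01773 × 4.405 = 0.93643
DKK→CAD→AUD→DKK: 0.2161 × 1.041 × 4.157 = 0.93516
DKK→AUD→CAD→DKK: 0.2311 × 0.8969 × 4.405 = 0.91304
INR→CAD→AUD→INR: 0.01773 × 1.041 × 49.33 = 0.91048
Maximum is DKK→INR→AUD→DKK at 0.9734; no arbitrage — every cycle loses value.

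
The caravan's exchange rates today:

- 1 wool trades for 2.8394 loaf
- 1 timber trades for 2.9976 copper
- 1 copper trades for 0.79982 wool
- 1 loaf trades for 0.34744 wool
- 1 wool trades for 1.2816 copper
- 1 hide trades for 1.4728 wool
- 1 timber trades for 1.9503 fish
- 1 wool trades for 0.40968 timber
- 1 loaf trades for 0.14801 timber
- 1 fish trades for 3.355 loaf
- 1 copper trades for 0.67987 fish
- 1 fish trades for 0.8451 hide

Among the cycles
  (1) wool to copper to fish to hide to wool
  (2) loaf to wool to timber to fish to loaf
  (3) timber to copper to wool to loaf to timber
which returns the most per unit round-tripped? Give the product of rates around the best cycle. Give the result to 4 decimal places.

(1) 1.2816 × 0.67987 × 0.8451 × 1.4728 = 1.08450
(2) 0.34744 × 0.40968 × 1.9503 × 3.355 = 0.93136
(3) 2.9976 × 0.79982 × 2.8394 × 0.14801 = 1.00759
Highest is cycle (1) at 1.0845 (>1, arbitrage).

1.0845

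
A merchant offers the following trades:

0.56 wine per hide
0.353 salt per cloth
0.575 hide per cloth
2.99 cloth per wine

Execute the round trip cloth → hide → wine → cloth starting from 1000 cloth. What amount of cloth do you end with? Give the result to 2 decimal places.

962.78

1000 cloth × 0.575 = 575 hide
575 hide × 0.56 = 322 wine
322 wine × 2.99 = 962.78 cloth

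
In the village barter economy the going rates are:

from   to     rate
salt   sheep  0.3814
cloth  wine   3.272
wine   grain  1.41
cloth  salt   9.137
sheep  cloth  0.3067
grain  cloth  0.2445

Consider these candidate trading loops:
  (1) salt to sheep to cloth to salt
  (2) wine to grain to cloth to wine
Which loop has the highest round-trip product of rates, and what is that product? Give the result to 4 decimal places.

1.1280

(1) 0.3814 × 0.3067 × 9.137 = 1.06880
(2) 1.41 × 0.2445 × 3.272 = 1.12801
Highest is cycle (2) at 1.1280 (>1, arbitrage).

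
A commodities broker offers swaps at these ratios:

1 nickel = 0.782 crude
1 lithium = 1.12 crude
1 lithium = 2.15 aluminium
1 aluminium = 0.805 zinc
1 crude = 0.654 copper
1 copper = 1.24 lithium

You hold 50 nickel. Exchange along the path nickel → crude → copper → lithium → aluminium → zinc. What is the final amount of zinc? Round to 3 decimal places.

54.880

50 nickel × 0.782 = 39.1 crude
39.1 crude × 0.654 = 25.5714 copper
25.5714 copper × 1.24 = 31.708536 lithium
31.708536 lithium × 2.15 = 68.1733524 aluminium
68.1733524 aluminium × 0.805 = 54.879548682 zinc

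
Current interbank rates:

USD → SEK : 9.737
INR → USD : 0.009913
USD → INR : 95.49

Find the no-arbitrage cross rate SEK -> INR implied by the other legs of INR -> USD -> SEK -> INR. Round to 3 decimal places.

10.360

Known legs of the cycle: 0.009913 × 9.737 = 0.096522881
For no arbitrage the full-cycle product must be 1, so the missing rate is 1 / 0.096522881 ≈ 10.36024.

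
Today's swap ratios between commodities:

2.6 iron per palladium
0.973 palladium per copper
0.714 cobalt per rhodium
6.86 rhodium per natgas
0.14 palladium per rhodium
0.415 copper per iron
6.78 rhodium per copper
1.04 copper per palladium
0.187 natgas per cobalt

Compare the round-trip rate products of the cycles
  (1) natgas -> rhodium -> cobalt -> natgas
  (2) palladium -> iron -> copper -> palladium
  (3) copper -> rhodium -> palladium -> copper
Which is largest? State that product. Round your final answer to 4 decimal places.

(1) 6.86 × 0.714 × 0.187 = 0.91593
(2) 2.6 × 0.415 × 0.973 = 1.04987
(3) 6.78 × 0.14 × 1.04 = 0.98717
Highest is cycle (2) at 1.0499 (>1, arbitrage).

1.0499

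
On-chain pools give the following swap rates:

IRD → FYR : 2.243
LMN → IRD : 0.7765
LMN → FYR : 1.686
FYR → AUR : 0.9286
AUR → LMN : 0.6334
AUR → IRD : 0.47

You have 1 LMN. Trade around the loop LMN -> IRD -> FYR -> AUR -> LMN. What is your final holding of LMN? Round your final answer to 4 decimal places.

1 LMN × 0.7765 = 0.7765 IRD
0.7765 IRD × 2.243 = 1.7416895 FYR
1.7416895 FYR × 0.9286 = 1.6173328697 AUR
1.6173328697 AUR × 0.6334 = 1.02441863966798 LMN

1.0244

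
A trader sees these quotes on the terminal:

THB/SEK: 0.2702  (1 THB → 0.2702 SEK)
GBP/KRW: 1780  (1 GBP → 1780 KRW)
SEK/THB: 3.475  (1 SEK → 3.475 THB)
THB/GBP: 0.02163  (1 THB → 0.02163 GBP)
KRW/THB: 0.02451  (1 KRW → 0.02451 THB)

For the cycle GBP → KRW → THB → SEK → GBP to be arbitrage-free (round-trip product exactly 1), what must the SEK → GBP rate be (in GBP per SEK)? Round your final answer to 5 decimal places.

Known legs of the cycle: 1780 × 0.02451 × 0.2702 = 11.78823156
For no arbitrage the full-cycle product must be 1, so the missing rate is 1 / 11.78823156 ≈ 0.0848304.

0.08483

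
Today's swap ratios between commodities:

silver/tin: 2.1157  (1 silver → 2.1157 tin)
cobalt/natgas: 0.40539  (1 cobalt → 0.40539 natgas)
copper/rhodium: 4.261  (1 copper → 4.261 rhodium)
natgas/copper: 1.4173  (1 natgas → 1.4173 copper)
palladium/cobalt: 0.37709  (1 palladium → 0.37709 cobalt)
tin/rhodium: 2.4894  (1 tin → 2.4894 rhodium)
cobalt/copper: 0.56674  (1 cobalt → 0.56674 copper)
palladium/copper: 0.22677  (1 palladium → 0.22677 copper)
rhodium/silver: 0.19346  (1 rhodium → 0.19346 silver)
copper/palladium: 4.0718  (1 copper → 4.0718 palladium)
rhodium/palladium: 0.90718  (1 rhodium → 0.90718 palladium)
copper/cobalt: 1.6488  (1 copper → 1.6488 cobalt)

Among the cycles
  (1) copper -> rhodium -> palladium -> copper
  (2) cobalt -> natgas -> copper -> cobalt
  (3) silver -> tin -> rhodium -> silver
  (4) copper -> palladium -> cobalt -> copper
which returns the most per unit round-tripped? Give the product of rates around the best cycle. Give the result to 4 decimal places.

1.0189

(1) 4.261 × 0.90718 × 0.22677 = 0.87658
(2) 0.40539 × 1.4173 × 1.6488 = 0.94733
(3) 2.1157 × 2.4894 × 0.19346 = 1.01892
(4) 4.0718 × 0.37709 × 0.56674 = 0.87019
Highest is cycle (3) at 1.0189 (>1, arbitrage).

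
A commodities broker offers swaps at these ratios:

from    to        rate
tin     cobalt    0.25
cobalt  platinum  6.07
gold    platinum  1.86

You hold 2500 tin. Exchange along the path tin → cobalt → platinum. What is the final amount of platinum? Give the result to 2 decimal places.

2500 tin × 0.25 = 625 cobalt
625 cobalt × 6.07 = 3793.75 platinum

3793.75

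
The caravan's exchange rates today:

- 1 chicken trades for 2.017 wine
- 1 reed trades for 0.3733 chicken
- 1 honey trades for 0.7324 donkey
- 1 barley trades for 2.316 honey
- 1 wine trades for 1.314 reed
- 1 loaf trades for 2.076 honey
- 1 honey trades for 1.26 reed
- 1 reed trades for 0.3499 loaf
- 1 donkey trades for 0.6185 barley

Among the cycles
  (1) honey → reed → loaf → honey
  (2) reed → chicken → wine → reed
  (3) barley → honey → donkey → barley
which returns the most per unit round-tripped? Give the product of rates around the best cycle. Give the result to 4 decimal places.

(1) 1.26 × 0.3499 × 2.076 = 0.91525
(2) 0.3733 × 2.017 × 1.314 = 0.98937
(3) 2.316 × 0.7324 × 0.6185 = 1.04912
Highest is cycle (3) at 1.0491 (>1, arbitrage).

1.0491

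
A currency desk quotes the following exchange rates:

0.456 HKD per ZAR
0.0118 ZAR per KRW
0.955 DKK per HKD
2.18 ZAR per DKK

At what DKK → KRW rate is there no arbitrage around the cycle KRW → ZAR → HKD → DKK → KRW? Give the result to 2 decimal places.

194.60

Known legs of the cycle: 0.0118 × 0.456 × 0.955 = 0.005138664
For no arbitrage the full-cycle product must be 1, so the missing rate is 1 / 0.005138664 ≈ 194.6031.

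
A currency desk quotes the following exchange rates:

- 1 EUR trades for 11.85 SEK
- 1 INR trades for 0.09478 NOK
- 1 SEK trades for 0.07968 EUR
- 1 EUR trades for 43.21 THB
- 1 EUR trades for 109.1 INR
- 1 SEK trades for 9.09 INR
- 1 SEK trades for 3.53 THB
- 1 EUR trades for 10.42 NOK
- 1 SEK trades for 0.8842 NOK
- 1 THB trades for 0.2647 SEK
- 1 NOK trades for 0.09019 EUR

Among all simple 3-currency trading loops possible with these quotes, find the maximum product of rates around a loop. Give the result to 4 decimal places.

0.9450

NOK→EUR→SEK→NOK: 0.09019 × 11.85 × 0.8842 = 0.94499
NOK→EUR→INR→NOK: 0.09019 × 109.1 × 0.09478 = 0.93261
THB→SEK→EUR→THB: 0.2647 × 0.07968 × 43.21 = 0.91135
Maximum is NOK→EUR→SEK→NOK at 0.9450; no arbitrage — every cycle loses value.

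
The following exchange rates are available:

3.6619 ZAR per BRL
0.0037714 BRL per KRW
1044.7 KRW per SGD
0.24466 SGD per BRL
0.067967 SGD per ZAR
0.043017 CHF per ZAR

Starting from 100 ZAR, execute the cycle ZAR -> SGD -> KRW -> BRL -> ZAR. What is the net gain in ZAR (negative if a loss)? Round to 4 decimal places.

-1.9384

100 ZAR × 0.067967 = 6.7967 SGD
6.7967 SGD × 1044.7 = 7100.51249 KRW
7100.51249 KRW × 0.0037714 = 26.778872804786 BRL
26.778872804786 BRL × 3.6619 = 98.0615543238458534 ZAR
Net change: 98.0615543238458534 − 100 = -1.9384456761541466 ZAR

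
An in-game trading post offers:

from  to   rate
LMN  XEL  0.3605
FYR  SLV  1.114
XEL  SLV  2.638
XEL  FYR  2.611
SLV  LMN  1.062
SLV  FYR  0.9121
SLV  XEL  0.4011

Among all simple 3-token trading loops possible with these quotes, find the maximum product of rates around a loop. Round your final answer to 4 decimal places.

FYR→SLV→XEL→FYR: 1.114 × 0.4011 × 2.611 = 1.16666
SLV→LMN→XEL→SLV: 1.062 × 0.3605 × 2.638 = 1.00996
Maximum is FYR→SLV→XEL→FYR at 1.1667; arbitrage exists.

1.1667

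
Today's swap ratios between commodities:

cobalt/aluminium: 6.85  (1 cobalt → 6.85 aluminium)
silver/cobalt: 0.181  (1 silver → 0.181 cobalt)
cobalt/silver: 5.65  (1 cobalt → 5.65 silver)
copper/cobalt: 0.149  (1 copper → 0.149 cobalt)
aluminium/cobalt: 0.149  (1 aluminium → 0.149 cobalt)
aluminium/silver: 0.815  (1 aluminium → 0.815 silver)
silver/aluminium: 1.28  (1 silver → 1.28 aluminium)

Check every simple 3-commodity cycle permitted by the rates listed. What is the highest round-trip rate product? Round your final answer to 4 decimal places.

silver→aluminium→cobalt→silver: 1.28 × 0.149 × 5.65 = 1.07757
silver→cobalt→aluminium→silver: 0.181 × 6.85 × 0.815 = 1.01048
Maximum is silver→aluminium→cobalt→silver at 1.0776; arbitrage exists.

1.0776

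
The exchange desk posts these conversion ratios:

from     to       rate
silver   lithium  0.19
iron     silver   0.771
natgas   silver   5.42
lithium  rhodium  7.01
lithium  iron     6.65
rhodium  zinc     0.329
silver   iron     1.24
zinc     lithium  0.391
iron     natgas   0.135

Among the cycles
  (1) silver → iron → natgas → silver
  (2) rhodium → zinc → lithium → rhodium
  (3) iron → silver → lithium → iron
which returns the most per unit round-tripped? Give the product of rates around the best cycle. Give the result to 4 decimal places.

0.9742

(1) 1.24 × 0.135 × 5.42 = 0.90731
(2) 0.329 × 0.391 × 7.01 = 0.90176
(3) 0.771 × 0.19 × 6.65 = 0.97416
Highest is cycle (3) at 0.9742 (≤1, no arbitrage).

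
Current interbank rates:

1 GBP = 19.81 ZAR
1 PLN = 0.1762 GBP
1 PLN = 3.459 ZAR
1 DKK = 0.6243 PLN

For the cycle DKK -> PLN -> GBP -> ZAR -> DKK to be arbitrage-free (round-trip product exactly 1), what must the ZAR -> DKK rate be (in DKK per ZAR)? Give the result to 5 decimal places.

0.45890

Known legs of the cycle: 0.6243 × 0.1762 × 19.81 = 2.1791328846
For no arbitrage the full-cycle product must be 1, so the missing rate is 1 / 2.1791328846 ≈ 0.4588981.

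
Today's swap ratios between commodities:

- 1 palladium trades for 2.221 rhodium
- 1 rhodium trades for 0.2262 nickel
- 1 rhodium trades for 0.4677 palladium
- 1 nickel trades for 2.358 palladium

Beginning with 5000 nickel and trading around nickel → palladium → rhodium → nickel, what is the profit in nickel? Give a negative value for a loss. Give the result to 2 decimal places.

5000 nickel × 2.358 = 11790 palladium
11790 palladium × 2.221 = 26185.59 rhodium
26185.59 rhodium × 0.2262 = 5923.180458 nickel
Net change: 5923.180458 − 5000 = 923.180458 nickel

923.18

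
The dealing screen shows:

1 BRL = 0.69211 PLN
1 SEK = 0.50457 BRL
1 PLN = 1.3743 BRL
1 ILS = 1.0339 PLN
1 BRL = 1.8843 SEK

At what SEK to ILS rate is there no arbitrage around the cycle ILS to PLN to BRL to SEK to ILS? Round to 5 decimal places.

Known legs of the cycle: 1.0339 × 1.3743 × 1.8843 = 2.677380709311
For no arbitrage the full-cycle product must be 1, so the missing rate is 1 / 2.677380709311 ≈ 0.3734994.

0.37350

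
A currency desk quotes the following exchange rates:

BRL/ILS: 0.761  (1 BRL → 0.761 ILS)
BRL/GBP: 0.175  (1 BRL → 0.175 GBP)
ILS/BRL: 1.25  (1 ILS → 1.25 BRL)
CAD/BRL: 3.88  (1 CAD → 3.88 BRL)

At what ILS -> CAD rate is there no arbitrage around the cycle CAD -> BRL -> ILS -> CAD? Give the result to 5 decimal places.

0.33868

Known legs of the cycle: 3.88 × 0.761 = 2.95268
For no arbitrage the full-cycle product must be 1, so the missing rate is 1 / 2.95268 ≈ 0.3386754.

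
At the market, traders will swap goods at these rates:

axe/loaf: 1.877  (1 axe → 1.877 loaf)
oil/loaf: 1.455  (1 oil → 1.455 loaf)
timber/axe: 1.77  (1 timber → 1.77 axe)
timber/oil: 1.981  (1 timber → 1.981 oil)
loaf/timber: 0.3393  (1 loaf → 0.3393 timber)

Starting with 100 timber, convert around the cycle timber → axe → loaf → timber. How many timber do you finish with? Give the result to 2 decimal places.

112.73

100 timber × 1.77 = 177 axe
177 axe × 1.877 = 332.229 loaf
332.229 loaf × 0.3393 = 112.7252997 timber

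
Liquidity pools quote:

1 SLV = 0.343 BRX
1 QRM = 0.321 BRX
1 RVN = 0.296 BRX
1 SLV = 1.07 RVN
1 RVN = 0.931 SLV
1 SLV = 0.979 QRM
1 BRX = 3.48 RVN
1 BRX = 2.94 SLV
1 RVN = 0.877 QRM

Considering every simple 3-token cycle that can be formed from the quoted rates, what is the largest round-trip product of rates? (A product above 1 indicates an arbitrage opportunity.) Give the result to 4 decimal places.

BRX→RVN→SLV→BRX: 3.48 × 0.931 × 0.343 = 1.11128
BRX→RVN→QRM→BRX: 3.48 × 0.877 × 0.321 = 0.97968
BRX→SLV→RVN→BRX: 2.94 × 1.07 × 0.296 = 0.93116
BRX→SLV→QRM→BRX: 2.94 × 0.979 × 0.321 = 0.92392
Maximum is BRX→RVN→SLV→BRX at 1.1113; arbitrage exists.

1.1113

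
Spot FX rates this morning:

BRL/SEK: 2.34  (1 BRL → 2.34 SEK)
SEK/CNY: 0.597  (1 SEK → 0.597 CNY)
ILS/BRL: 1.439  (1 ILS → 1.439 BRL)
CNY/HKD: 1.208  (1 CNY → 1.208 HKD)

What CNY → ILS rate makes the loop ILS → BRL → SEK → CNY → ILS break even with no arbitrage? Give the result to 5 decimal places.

Known legs of the cycle: 1.439 × 2.34 × 0.597 = 2.01025422
For no arbitrage the full-cycle product must be 1, so the missing rate is 1 / 2.01025422 ≈ 0.4974495.

0.49745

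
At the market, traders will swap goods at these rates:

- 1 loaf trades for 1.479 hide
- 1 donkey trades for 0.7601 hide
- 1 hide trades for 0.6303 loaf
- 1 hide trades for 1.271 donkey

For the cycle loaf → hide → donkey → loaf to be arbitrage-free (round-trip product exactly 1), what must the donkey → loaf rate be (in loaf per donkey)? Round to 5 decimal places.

0.53197

Known legs of the cycle: 1.479 × 1.271 = 1.879809
For no arbitrage the full-cycle product must be 1, so the missing rate is 1 / 1.879809 ≈ 0.5319689.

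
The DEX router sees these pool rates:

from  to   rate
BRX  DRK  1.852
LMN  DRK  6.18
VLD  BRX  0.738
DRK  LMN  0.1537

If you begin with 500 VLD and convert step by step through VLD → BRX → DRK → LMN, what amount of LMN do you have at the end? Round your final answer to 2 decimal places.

105.04

500 VLD × 0.738 = 369 BRX
369 BRX × 1.852 = 683.388 DRK
683.388 DRK × 0.1537 = 105.0367356 LMN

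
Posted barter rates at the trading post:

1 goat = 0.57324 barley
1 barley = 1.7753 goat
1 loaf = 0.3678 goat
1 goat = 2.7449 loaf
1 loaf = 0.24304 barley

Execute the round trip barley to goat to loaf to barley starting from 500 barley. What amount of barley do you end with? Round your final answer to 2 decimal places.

500 barley × 1.7753 = 887.65 goat
887.65 goat × 2.7449 = 2436.510485 loaf
2436.510485 loaf × 0.24304 = 592.1695082744 barley

592.17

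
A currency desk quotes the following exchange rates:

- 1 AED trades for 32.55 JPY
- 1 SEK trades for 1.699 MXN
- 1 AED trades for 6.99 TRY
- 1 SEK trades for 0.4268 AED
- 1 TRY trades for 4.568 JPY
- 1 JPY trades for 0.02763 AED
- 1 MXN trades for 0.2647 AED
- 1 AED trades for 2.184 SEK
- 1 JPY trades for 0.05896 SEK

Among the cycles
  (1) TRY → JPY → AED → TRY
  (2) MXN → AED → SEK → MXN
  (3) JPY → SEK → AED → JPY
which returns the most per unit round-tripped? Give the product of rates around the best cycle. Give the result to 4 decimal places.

(1) 4.568 × 0.02763 × 6.99 = 0.88223
(2) 0.2647 × 2.184 × 1.699 = 0.98220
(3) 0.05896 × 0.4268 × 32.55 = 0.81909
Highest is cycle (2) at 0.9822 (≤1, no arbitrage).

0.9822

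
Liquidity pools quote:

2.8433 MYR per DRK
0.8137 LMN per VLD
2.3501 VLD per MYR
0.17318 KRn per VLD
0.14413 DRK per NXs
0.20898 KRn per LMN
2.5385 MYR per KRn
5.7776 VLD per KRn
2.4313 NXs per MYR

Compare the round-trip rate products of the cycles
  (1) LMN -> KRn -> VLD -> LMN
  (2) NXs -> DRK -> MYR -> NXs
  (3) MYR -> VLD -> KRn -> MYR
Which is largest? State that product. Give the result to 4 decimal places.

1.0331

(1) 0.20898 × 5.7776 × 0.8137 = 0.98246
(2) 0.14413 × 2.8433 × 2.4313 = 0.99636
(3) 2.3501 × 0.17318 × 2.5385 = 1.03314
Highest is cycle (3) at 1.0331 (>1, arbitrage).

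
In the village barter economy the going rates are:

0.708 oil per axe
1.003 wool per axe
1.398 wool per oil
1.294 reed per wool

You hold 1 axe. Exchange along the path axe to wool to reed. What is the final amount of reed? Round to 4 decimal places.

1 axe × 1.003 = 1.003 wool
1.003 wool × 1.294 = 1.297882 reed

1.2979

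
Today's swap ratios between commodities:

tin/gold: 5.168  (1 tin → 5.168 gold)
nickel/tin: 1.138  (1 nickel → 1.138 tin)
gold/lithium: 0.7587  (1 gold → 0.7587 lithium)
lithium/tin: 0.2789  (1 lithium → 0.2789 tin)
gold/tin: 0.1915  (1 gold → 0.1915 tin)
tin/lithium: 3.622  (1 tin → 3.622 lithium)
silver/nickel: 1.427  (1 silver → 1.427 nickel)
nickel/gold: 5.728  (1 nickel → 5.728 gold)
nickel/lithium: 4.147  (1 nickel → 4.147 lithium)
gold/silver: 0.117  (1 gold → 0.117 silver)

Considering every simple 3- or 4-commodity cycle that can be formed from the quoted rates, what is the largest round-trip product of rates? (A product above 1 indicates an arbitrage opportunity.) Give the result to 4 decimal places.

1.0936

gold→lithium→tin→gold: 0.7587 × 0.2789 × 5.168 = 1.09356
gold→silver→nickel→tin→gold: 0.117 × 1.427 × 1.138 × 5.168 = 0.98192
gold→silver→nickel→gold: 0.117 × 1.427 × 5.728 = 0.95634
Maximum is gold→lithium→tin→gold at 1.0936; arbitrage exists.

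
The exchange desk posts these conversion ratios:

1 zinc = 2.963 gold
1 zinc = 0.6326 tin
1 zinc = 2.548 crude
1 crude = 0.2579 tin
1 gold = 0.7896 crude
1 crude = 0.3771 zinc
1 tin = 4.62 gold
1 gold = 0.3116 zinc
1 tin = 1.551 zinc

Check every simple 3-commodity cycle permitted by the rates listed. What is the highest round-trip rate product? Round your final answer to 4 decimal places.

tin→zinc→crude→tin: 1.551 × 2.548 × 0.2579 = 1.01921
tin→gold→crude→tin: 4.62 × 0.7896 × 0.2579 = 0.94081
tin→gold→zinc→tin: 4.62 × 0.3116 × 0.6326 = 0.91069
gold→crude→zinc→gold: 0.7896 × 0.3771 × 2.963 = 0.88226
Maximum is tin→zinc→crude→tin at 1.0192; arbitrage exists.

1.0192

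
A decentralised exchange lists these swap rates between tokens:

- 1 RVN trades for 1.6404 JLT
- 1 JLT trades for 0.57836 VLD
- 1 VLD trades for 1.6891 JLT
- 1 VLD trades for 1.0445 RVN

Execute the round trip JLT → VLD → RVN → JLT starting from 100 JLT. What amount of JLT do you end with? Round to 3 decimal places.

100 JLT × 0.57836 = 57.836 VLD
57.836 VLD × 1.0445 = 60.409702 RVN
60.409702 RVN × 1.6404 = 99.0960751608 JLT

99.096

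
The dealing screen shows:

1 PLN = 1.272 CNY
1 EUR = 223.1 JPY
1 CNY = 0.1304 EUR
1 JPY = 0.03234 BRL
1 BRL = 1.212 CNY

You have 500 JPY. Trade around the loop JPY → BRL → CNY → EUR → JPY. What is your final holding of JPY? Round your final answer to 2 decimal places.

570.15

500 JPY × 0.03234 = 16.17 BRL
16.17 BRL × 1.212 = 19.59804 CNY
19.59804 CNY × 0.1304 = 2.555584416 EUR
2.555584416 EUR × 223.1 = 570.1508832096 JPY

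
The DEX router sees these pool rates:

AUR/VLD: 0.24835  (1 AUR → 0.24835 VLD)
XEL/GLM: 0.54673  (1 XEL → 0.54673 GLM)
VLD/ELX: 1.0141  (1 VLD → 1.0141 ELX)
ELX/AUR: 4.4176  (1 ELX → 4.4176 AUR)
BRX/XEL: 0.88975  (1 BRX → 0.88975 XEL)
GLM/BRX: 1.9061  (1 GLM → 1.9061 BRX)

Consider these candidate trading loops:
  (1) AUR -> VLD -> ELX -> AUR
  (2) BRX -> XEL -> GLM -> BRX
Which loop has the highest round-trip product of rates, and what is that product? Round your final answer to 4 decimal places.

1.1126

(1) 0.24835 × 1.0141 × 4.4176 = 1.11258
(2) 0.88975 × 0.54673 × 1.9061 = 0.92723
Highest is cycle (1) at 1.1126 (>1, arbitrage).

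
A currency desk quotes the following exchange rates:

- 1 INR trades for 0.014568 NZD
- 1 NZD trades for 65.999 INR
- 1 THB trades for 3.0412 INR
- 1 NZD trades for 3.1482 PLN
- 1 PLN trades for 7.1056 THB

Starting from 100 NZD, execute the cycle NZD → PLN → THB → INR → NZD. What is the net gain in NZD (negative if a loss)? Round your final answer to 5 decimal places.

-0.89217

100 NZD × 3.1482 = 314.82 PLN
314.82 PLN × 7.1056 = 2236.984992 THB
2236.984992 THB × 3.0412 = 6803.1187576704 INR
6803.1187576704 INR × 0.014568 = 99.1078340617423872 NZD
Net change: 99.1078340617423872 − 100 = -0.8921659382576128 NZD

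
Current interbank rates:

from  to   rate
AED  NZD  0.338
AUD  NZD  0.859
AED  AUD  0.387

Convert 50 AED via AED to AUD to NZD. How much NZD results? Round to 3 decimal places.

50 AED × 0.387 = 19.35 AUD
19.35 AUD × 0.859 = 16.62165 NZD

16.622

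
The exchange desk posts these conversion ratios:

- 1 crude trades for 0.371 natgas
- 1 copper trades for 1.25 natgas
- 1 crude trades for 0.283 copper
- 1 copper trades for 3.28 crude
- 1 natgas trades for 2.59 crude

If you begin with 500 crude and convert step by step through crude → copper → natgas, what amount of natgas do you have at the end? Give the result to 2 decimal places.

500 crude × 0.283 = 141.5 copper
141.5 copper × 1.25 = 176.875 natgas

176.88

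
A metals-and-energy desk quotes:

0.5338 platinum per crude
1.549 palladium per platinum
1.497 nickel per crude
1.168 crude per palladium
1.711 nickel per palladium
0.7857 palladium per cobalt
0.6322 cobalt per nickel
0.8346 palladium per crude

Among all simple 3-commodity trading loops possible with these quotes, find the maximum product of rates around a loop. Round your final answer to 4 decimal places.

0.9658

crude→platinum→palladium→crude: 0.5338 × 1.549 × 1.168 = 0.96577
palladium→nickel→cobalt→palladium: 1.711 × 0.6322 × 0.7857 = 0.84989
Maximum is crude→platinum→palladium→crude at 0.9658; no arbitrage — every cycle loses value.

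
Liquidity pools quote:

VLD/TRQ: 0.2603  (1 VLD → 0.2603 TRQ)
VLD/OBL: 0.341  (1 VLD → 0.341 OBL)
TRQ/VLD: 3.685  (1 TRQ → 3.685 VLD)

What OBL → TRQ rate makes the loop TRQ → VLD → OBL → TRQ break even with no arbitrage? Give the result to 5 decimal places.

0.79581

Known legs of the cycle: 3.685 × 0.341 = 1.256585
For no arbitrage the full-cycle product must be 1, so the missing rate is 1 / 1.256585 ≈ 0.7958077.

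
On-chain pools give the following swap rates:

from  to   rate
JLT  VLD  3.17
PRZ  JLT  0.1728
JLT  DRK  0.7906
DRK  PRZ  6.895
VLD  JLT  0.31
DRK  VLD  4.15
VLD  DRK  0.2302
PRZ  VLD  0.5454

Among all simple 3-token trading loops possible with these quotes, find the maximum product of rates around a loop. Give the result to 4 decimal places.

JLT→DRK→VLD→JLT: 0.7906 × 4.15 × 0.31 = 1.01711
PRZ→JLT→DRK→PRZ: 0.1728 × 0.7906 × 6.895 = 0.94197
PRZ→VLD→DRK→PRZ: 0.5454 × 0.2302 × 6.895 = 0.86567
Maximum is JLT→DRK→VLD→JLT at 1.0171; arbitrage exists.

1.0171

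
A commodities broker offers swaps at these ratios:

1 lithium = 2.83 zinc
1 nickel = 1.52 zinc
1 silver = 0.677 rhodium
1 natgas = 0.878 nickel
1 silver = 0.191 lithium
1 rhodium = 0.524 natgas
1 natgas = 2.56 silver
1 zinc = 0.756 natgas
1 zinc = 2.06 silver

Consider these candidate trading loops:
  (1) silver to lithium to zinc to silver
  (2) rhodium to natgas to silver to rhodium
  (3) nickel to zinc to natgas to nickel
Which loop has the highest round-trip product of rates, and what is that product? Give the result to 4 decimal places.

1.1135

(1) 0.191 × 2.83 × 2.06 = 1.11349
(2) 0.524 × 2.56 × 0.677 = 0.90815
(3) 1.52 × 0.756 × 0.878 = 1.00893
Highest is cycle (1) at 1.1135 (>1, arbitrage).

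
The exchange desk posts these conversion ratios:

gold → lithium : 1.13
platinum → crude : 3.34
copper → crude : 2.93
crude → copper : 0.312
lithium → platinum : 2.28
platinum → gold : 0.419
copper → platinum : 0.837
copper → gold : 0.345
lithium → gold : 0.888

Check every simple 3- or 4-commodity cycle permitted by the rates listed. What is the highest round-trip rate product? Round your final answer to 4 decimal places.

lithium→platinum→gold→lithium: 2.28 × 0.419 × 1.13 = 1.07951
platinum→crude→copper→platinum: 3.34 × 0.312 × 0.837 = 0.87222
Maximum is lithium→platinum→gold→lithium at 1.0795; arbitrage exists.

1.0795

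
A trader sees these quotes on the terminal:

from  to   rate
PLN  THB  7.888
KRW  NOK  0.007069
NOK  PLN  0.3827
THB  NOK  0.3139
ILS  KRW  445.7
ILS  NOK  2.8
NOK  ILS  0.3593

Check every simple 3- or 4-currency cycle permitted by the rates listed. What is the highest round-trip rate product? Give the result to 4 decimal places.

1.1320

KRW→NOK→ILS→KRW: 0.007069 × 0.3593 × 445.7 = 1.13203
PLN→THB→NOK→PLN: 7.888 × 0.3139 × 0.3827 = 0.94758
Maximum is KRW→NOK→ILS→KRW at 1.1320; arbitrage exists.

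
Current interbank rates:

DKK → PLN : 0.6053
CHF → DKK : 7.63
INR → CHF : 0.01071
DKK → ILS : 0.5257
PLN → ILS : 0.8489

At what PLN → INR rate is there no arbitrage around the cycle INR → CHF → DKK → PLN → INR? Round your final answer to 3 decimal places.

Known legs of the cycle: 0.01071 × 7.63 × 0.6053 = 0.04946348169
For no arbitrage the full-cycle product must be 1, so the missing rate is 1 / 0.04946348169 ≈ 20.21694.

20.217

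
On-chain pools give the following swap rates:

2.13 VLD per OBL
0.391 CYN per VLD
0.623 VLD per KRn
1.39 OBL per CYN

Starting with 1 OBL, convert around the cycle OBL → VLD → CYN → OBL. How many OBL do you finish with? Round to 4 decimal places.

1.1576

1 OBL × 2.13 = 2.13 VLD
2.13 VLD × 0.391 = 0.83283 CYN
0.83283 CYN × 1.39 = 1.1576337 OBL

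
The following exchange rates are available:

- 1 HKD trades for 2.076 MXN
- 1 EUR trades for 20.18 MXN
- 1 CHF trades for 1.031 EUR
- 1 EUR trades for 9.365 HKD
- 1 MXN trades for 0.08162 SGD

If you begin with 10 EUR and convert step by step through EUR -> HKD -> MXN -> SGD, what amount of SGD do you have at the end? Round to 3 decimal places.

10 EUR × 9.365 = 93.65 HKD
93.65 HKD × 2.076 = 194.4174 MXN
194.4174 MXN × 0.08162 = 15.868348188 SGD

15.868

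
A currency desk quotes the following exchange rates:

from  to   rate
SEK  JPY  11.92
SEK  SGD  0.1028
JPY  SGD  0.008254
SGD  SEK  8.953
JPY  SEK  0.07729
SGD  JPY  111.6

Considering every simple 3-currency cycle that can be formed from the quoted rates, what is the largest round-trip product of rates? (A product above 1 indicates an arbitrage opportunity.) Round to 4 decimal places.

SEK→SGD→JPY→SEK: 0.1028 × 111.6 × 0.07729 = 0.88671
SEK→JPY→SGD→SEK: 11.92 × 0.008254 × 8.953 = 0.88086
Maximum is SEK→SGD→JPY→SEK at 0.8867; no arbitrage — every cycle loses value.

0.8867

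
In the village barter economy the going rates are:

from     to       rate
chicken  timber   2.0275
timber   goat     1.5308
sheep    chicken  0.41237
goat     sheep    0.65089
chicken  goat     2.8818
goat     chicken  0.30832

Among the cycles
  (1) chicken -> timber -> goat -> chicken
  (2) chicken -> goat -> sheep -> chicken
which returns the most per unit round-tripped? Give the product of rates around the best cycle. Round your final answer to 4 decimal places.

0.9569

(1) 2.0275 × 1.5308 × 0.30832 = 0.95693
(2) 2.8818 × 0.65089 × 0.41237 = 0.77350
Highest is cycle (1) at 0.9569 (≤1, no arbitrage).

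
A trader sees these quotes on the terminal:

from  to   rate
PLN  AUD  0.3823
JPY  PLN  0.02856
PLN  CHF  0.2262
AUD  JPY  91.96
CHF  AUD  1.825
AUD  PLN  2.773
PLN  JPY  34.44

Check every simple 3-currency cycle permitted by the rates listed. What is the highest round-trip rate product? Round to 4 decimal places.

CHF→AUD→PLN→CHF: 1.825 × 2.773 × 0.2262 = 1.14474
PLN→AUD→JPY→PLN: 0.3823 × 91.96 × 0.02856 = 1.00406
Maximum is CHF→AUD→PLN→CHF at 1.1447; arbitrage exists.

1.1447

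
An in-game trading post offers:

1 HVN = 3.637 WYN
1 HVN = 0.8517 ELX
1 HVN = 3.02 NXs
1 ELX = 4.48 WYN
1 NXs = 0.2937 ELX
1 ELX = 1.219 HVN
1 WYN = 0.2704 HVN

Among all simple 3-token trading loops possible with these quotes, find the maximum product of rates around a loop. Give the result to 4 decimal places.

1.0812

HVN→NXs→ELX→HVN: 3.02 × 0.2937 × 1.219 = 1.08122
WYN→HVN→ELX→WYN: 0.2704 × 0.8517 × 4.48 = 1.03174
Maximum is HVN→NXs→ELX→HVN at 1.0812; arbitrage exists.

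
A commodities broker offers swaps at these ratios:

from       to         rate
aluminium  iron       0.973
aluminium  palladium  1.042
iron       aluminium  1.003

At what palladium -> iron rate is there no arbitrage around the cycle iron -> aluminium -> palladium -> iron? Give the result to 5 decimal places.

Known legs of the cycle: 1.003 × 1.042 = 1.045126
For no arbitrage the full-cycle product must be 1, so the missing rate is 1 / 1.045126 ≈ 0.9568224.

0.95682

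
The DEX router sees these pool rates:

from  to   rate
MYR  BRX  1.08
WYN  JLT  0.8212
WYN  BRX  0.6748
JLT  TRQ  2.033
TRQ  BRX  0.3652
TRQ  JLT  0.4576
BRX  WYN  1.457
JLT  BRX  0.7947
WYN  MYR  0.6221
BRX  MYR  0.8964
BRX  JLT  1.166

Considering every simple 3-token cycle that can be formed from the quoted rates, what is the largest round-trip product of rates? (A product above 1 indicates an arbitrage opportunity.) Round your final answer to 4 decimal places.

WYN→MYR→BRX→WYN: 0.6221 × 1.08 × 1.457 = 0.97891
WYN→JLT→BRX→WYN: 0.8212 × 0.7947 × 1.457 = 0.95085
JLT→TRQ→BRX→JLT: 2.033 × 0.3652 × 1.166 = 0.86570
Maximum is WYN→MYR→BRX→WYN at 0.9789; no arbitrage — every cycle loses value.

0.9789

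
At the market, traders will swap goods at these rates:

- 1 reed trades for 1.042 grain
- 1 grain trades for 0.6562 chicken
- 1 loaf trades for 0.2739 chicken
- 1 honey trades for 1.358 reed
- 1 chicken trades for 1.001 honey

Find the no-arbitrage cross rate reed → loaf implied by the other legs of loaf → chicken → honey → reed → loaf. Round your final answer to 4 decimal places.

2.6858

Known legs of the cycle: 0.2739 × 1.001 × 1.358 = 0.3723281562
For no arbitrage the full-cycle product must be 1, so the missing rate is 1 / 0.3723281562 ≈ 2.685803.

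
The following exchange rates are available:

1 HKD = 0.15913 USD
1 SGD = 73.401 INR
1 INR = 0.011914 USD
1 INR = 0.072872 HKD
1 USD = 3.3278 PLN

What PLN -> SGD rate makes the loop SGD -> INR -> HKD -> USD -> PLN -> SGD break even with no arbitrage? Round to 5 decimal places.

0.35304

Known legs of the cycle: 73.401 × 0.072872 × 0.15913 × 3.3278 = 2.832513222949369008
For no arbitrage the full-cycle product must be 1, so the missing rate is 1 / 2.832513222949369008 ≈ 0.3530434.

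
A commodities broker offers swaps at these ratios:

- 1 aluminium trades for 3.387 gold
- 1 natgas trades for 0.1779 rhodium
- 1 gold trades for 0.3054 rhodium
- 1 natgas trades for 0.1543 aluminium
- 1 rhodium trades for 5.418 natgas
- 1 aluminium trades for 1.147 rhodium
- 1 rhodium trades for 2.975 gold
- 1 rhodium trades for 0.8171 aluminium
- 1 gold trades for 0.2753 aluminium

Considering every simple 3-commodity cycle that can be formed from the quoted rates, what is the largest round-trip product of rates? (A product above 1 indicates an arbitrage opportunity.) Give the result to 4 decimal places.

0.9589

natgas→aluminium→rhodium→natgas: 0.1543 × 1.147 × 5.418 = 0.95889
rhodium→gold→aluminium→rhodium: 2.975 × 0.2753 × 1.147 = 0.93941
rhodium→aluminium→gold→rhodium: 0.8171 × 3.387 × 0.3054 = 0.84520
Maximum is natgas→aluminium→rhodium→natgas at 0.9589; no arbitrage — every cycle loses value.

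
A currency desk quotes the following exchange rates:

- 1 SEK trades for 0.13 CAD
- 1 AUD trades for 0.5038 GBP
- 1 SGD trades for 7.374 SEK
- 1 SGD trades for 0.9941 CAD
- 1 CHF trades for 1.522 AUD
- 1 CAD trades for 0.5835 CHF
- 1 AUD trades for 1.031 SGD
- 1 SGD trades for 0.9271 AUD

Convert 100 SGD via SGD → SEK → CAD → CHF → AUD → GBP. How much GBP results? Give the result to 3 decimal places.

42.890

100 SGD × 7.374 = 737.4 SEK
737.4 SEK × 0.13 = 95.862 CAD
95.862 CAD × 0.5835 = 55.935477 CHF
55.935477 CHF × 1.522 = 85.133795994 AUD
85.133795994 AUD × 0.5038 = 42.8904064217772 GBP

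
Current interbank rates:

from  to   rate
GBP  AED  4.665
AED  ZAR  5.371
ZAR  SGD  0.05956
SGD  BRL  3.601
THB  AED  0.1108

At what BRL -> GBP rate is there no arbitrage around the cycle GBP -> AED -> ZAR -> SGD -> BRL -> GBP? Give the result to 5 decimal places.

Known legs of the cycle: 4.665 × 5.371 × 0.05956 × 3.601 = 5.3738385058254
For no arbitrage the full-cycle product must be 1, so the missing rate is 1 / 5.3738385058254 ≈ 0.1860867.

0.18609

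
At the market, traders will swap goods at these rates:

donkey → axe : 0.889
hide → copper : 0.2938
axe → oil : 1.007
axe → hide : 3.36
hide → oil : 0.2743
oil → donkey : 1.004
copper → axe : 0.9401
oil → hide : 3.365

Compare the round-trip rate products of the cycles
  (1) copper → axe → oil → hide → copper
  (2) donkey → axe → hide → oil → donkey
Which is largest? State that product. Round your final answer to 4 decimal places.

(1) 0.9401 × 1.007 × 3.365 × 0.2938 = 0.93592
(2) 0.889 × 3.36 × 0.2743 × 1.004 = 0.82262
Highest is cycle (1) at 0.9359 (≤1, no arbitrage).

0.9359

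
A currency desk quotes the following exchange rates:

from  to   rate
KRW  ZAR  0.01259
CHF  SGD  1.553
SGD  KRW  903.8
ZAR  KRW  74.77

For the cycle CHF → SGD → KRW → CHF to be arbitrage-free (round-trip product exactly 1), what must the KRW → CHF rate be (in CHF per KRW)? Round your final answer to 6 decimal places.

Known legs of the cycle: 1.553 × 903.8 = 1403.6014
For no arbitrage the full-cycle product must be 1, so the missing rate is 1 / 1403.6014 ≈ 0.00071245.

0.000712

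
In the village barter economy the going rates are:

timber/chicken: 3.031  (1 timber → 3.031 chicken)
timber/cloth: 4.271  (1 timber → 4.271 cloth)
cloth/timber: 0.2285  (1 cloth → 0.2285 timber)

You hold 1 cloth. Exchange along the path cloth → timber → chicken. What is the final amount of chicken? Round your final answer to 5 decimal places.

1 cloth × 0.2285 = 0.2285 timber
0.2285 timber × 3.031 = 0.6925835 chicken

0.69258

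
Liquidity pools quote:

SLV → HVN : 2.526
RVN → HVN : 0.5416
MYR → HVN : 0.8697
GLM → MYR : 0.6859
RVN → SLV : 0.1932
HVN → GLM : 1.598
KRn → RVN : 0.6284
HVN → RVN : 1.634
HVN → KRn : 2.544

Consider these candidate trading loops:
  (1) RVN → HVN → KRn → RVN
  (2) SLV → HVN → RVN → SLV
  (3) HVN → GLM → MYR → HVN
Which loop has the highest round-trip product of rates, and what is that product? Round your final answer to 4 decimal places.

0.9533

(1) 0.5416 × 2.544 × 0.6284 = 0.86583
(2) 2.526 × 1.634 × 0.1932 = 0.79743
(3) 1.598 × 0.6859 × 0.8697 = 0.95325
Highest is cycle (3) at 0.9533 (≤1, no arbitrage).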